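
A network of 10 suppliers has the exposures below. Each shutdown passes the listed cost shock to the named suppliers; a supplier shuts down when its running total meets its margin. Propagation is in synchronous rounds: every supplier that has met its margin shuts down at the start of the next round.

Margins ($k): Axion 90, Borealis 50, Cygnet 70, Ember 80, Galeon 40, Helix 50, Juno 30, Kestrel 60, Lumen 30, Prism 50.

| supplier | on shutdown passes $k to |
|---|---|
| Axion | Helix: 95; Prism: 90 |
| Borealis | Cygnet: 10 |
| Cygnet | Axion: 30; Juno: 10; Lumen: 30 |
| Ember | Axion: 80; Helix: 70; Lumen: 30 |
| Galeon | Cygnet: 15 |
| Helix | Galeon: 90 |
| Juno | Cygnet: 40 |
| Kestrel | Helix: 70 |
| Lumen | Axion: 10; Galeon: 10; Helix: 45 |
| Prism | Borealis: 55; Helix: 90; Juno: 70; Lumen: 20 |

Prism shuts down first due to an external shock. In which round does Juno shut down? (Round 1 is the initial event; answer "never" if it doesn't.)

2

Round 1 — Prism shuts down (initial).
  Borealis: +55 → 55 ≥ 50
  Helix: +90 → 90 ≥ 50
  Juno: +70 → 70 ≥ 30
  Lumen: +20 → 20 < 30
Round 2 — Borealis, Helix, Juno shut down.
  Cygnet: +10+40 → 50 < 70
  Galeon: +90 → 90 ≥ 40
Round 3 — Galeon shuts down.
  Cygnet: +15 → 65 < 70
No further shutdowns.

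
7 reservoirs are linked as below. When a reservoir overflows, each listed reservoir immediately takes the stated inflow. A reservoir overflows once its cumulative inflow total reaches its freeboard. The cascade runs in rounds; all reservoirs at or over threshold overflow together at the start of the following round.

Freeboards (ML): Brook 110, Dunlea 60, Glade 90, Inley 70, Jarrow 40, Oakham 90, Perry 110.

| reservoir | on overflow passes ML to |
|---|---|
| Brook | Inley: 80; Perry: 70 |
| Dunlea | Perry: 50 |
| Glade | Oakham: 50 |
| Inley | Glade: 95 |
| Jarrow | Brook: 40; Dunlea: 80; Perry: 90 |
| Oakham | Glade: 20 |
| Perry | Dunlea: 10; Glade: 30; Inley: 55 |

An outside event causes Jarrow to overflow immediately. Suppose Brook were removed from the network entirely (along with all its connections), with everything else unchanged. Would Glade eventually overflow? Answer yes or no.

no

With Brook removed:
Round 1 — Jarrow overflows (initial).
  Dunlea: +80 → 80 ≥ 60
  Perry: +90 → 90 < 110
Round 2 — Dunlea overflows.
  Perry: +50 → 140 ≥ 110
Round 3 — Perry overflows.
  Glade: +30 → 30 < 90
  Inley: +55 → 55 < 70
No further overflows.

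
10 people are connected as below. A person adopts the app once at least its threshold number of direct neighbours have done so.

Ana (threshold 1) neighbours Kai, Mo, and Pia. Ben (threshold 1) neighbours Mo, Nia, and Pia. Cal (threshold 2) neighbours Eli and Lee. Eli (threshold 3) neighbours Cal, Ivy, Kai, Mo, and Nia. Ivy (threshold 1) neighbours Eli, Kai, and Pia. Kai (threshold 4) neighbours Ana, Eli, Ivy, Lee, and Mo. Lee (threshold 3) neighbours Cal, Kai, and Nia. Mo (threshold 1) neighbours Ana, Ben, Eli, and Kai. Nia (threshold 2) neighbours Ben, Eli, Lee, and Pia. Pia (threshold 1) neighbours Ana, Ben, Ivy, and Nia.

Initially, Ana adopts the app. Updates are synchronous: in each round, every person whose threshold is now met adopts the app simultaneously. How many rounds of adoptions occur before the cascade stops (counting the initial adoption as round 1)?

6

Round 1 — Ana adopts the app (initial).
Round 2 — checking thresholds:
  Kai: 1 of 5 neighbours < 4, below threshold.
  Mo: 1 of 4 neighbours ≥ 1, adopts the app.
  Pia: 1 of 4 neighbours ≥ 1, adopts the app.
Round 3 — checking thresholds:
  Ben: 2 of 3 neighbours ≥ 1, adopts the app.
  Eli: 1 of 5 neighbours < 3, below threshold.
  Ivy: 1 of 3 neighbours ≥ 1, adopts the app.
  Kai: 2 of 5 neighbours < 4, below threshold.
  Nia: 1 of 4 neighbours < 2, below threshold.
Round 4 — checking thresholds:
  Eli: 2 of 5 neighbours < 3, below threshold.
  Kai: 3 of 5 neighbours < 4, below threshold.
  Nia: 2 of 4 neighbours ≥ 2, adopts the app.
Round 5 — checking thresholds:
  Eli: 3 of 5 neighbours ≥ 3, adopts the app.
  Kai: 3 of 5 neighbours < 4, below threshold.
  Lee: 1 of 3 neighbours < 3, below threshold.
Round 6 — checking thresholds:
  Cal: 1 of 2 neighbours < 2, below threshold.
  Kai: 4 of 5 neighbours ≥ 4, adopts the app.
  Lee: 1 of 3 neighbours < 3, below threshold.
Round 7 — no new adoptions; cascade stops.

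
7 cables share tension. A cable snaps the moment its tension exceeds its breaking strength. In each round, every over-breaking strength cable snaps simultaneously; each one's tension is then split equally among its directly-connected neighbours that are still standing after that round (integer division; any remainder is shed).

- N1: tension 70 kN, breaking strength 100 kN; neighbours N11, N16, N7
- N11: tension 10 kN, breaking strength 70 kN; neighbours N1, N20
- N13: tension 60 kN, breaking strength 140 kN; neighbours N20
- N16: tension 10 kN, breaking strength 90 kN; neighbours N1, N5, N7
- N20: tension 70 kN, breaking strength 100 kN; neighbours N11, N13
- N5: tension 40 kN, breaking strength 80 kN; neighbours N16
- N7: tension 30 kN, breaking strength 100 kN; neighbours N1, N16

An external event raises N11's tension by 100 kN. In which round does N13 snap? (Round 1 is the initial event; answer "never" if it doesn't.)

Round 1 — N11 at 110 > 70. N11 snaps.
  N11 sheds 110 kN to N1, N20: 55 each.
    N1: 70+55 = 125 > 100
    N20: 70+55 = 125 > 100
Round 2 — N1, N20 snap.
  N1 sheds 125 kN to N16, N7: 62 each (1 lost).
    N16: 10+62 = 72 ≤ 90
    N7: 30+62 = 92 ≤ 100
  N20 sheds 125 kN to N13: 125 each.
    N13: 60+125 = 185 > 140
Round 3 — N13 snaps.
  N13 sheds 185 kN: no online neighbours, lost.
No further breaks.

3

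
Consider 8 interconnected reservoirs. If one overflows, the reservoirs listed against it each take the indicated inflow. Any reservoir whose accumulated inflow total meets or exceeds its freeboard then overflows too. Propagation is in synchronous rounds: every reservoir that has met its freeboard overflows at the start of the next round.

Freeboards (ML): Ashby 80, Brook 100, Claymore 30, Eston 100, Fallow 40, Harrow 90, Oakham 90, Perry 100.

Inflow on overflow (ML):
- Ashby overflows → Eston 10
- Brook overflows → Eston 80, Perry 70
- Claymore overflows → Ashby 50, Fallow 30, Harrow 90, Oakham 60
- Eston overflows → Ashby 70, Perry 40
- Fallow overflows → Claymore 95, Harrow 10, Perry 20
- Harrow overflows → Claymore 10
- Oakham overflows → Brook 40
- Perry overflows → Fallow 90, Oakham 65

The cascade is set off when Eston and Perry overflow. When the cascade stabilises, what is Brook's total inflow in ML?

40

Round 1 — Eston, Perry overflow (initial).
  Ashby: +70 → 70 < 80
  Fallow: +90 → 90 ≥ 40
  Oakham: +65 → 65 < 90
Round 2 — Fallow overflows.
  Claymore: +95 → 95 ≥ 30
  Harrow: +10 → 10 < 90
Round 3 — Claymore overflows.
  Ashby: +50 → 120 ≥ 80
  Harrow: +90 → 100 ≥ 90
  Oakham: +60 → 125 ≥ 90
Round 4 — Ashby, Harrow, Oakham overflow.
  Brook: +40 → 40 < 100
No further overflows.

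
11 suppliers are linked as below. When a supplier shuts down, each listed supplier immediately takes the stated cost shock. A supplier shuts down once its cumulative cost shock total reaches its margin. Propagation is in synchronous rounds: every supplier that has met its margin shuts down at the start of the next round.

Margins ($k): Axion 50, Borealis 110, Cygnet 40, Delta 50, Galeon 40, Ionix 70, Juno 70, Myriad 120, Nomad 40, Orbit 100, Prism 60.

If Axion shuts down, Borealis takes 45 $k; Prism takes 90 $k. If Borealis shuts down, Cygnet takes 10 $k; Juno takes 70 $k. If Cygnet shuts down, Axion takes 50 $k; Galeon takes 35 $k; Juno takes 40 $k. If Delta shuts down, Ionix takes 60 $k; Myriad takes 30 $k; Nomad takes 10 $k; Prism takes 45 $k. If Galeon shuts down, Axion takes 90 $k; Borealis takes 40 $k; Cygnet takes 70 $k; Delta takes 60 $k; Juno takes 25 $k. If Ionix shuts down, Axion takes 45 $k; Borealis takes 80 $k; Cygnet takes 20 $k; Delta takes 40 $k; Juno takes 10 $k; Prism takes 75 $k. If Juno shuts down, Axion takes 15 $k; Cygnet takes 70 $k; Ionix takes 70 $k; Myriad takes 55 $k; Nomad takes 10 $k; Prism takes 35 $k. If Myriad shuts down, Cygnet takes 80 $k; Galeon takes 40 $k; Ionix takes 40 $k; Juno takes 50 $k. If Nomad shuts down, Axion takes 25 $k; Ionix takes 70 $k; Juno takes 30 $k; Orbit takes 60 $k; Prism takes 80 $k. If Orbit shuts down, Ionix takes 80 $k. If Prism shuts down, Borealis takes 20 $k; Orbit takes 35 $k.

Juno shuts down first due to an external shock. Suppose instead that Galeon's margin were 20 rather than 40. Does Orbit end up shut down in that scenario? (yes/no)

With Galeon's margin at 20:
Round 1 — Juno shuts down (initial).
  Axion: +15 → 15 < 50
  Cygnet: +70 → 70 ≥ 40
  Ionix: +70 → 70 ≥ 70
  Myriad: +55 → 55 < 120
  Nomad: +10 → 10 < 40
  Prism: +35 → 35 < 60
Round 2 — Cygnet, Ionix shut down.
  Axion: +50+45 → 110 ≥ 50
  Borealis: +80 → 80 < 110
  Delta: +40 → 40 < 50
  Galeon: +35 → 35 ≥ 20
  Prism: +75 → 110 ≥ 60
Round 3 — Axion, Galeon, Prism shut down.
  Borealis: +45+40+20 → 185 ≥ 110
  Delta: +60 → 100 ≥ 50
  Orbit: +35 → 35 < 100
Round 4 — Borealis, Delta shut down.
  Myriad: +30 → 85 < 120
  Nomad: +10 → 20 < 40
No further shutdowns.

no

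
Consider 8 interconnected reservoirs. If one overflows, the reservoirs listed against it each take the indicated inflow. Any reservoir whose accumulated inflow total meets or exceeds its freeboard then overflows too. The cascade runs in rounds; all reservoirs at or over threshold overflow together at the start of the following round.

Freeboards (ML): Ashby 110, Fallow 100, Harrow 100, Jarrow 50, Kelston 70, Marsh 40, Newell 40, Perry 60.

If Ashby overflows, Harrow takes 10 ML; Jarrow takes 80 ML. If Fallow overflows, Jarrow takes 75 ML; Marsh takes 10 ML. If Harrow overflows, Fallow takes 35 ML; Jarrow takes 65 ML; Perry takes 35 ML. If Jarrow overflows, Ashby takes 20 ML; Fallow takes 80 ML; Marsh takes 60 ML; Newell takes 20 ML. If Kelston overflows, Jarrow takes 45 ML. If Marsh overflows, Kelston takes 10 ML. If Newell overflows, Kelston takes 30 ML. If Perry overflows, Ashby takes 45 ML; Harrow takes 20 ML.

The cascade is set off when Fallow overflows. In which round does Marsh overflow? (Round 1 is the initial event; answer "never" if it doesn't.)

3

Round 1 — Fallow overflows (initial).
  Jarrow: +75 → 75 ≥ 50
  Marsh: +10 → 10 < 40
Round 2 — Jarrow overflows.
  Ashby: +20 → 20 < 110
  Marsh: +60 → 70 ≥ 40
  Newell: +20 → 20 < 40
Round 3 — Marsh overflows.
  Kelston: +10 → 10 < 70
No further overflows.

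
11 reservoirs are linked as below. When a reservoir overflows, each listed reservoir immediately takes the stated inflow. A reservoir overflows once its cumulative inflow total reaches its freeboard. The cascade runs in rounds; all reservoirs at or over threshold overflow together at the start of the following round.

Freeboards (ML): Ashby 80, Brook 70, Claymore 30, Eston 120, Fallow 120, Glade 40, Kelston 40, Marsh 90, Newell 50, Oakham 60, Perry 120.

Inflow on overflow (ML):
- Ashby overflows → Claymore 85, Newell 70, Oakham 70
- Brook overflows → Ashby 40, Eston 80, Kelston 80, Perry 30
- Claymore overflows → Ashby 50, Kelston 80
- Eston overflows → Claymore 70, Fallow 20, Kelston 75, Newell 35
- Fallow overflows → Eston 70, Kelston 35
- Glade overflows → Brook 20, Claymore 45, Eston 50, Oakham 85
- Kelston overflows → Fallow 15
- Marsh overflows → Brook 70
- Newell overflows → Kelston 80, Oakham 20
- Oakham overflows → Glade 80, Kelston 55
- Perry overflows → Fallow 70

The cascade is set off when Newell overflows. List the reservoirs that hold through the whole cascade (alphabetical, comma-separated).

Round 1 — Newell overflows (initial).
  Kelston: +80 → 80 ≥ 40
  Oakham: +20 → 20 < 60
Round 2 — Kelston overflows.
  Fallow: +15 → 15 < 120
No further overflows.

Ashby, Brook, Claymore, Eston, Fallow, Glade, Marsh, Oakham, Perry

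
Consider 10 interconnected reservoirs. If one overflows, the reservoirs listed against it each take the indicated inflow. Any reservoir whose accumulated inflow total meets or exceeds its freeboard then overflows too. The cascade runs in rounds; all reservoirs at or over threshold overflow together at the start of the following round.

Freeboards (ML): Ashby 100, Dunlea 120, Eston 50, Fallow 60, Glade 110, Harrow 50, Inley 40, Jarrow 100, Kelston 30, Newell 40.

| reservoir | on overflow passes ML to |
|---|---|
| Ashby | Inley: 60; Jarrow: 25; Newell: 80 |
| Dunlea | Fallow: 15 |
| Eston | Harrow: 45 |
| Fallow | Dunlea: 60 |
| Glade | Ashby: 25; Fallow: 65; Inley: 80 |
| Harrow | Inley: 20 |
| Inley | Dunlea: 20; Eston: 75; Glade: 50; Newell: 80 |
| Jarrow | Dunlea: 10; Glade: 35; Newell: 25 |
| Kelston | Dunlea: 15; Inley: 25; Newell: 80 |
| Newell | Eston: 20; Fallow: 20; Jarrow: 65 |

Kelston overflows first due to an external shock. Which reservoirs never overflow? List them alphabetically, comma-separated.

Round 1 — Kelston overflows (initial).
  Dunlea: +15 → 15 < 120
  Inley: +25 → 25 < 40
  Newell: +80 → 80 ≥ 40
Round 2 — Newell overflows.
  Eston: +20 → 20 < 50
  Fallow: +20 → 20 < 60
  Jarrow: +65 → 65 < 100
No further overflows.

Ashby, Dunlea, Eston, Fallow, Glade, Harrow, Inley, Jarrow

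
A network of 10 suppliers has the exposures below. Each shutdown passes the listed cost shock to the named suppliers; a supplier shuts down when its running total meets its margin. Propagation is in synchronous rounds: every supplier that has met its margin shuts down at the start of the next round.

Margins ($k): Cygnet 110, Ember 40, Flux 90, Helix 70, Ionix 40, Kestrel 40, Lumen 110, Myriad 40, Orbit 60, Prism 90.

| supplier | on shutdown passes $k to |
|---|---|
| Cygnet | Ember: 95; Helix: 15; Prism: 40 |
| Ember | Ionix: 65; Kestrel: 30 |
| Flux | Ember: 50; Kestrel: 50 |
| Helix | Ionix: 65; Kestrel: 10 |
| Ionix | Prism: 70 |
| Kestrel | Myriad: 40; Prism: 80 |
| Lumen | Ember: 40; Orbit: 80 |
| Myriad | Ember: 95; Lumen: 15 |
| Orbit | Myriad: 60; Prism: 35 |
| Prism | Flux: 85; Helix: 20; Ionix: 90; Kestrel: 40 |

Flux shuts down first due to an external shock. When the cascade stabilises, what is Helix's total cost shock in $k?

Round 1 — Flux shuts down (initial).
  Ember: +50 → 50 ≥ 40
  Kestrel: +50 → 50 ≥ 40
Round 2 — Ember, Kestrel shut down.
  Ionix: +65 → 65 ≥ 40
  Myriad: +40 → 40 ≥ 40
  Prism: +80 → 80 < 90
Round 3 — Ionix, Myriad shut down.
  Lumen: +15 → 15 < 110
  Prism: +70 → 150 ≥ 90
Round 4 — Prism shuts down.
  Helix: +20 → 20 < 70
No further shutdowns.

20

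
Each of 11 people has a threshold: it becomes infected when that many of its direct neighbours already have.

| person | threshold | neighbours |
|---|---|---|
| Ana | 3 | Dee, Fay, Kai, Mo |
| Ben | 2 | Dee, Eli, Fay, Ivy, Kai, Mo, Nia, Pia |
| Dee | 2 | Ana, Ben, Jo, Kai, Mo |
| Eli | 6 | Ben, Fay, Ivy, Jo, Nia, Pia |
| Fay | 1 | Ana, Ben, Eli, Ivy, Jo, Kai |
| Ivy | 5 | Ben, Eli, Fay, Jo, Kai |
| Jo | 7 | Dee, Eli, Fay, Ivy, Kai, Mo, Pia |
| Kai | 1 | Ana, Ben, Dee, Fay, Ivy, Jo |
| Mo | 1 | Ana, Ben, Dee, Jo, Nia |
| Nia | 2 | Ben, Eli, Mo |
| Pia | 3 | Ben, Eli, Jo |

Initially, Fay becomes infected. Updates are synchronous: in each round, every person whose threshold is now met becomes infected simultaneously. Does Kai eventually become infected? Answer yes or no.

yes

Round 1 — Fay becomes infected (initial).
Round 2 — checking thresholds:
  Ana: 1 of 4 neighbours < 3, holds.
  Ben: 1 of 8 neighbours < 2, holds.
  Eli: 1 of 6 neighbours < 6, holds.
  Ivy: 1 of 5 neighbours < 5, holds.
  Jo: 1 of 7 neighbours < 7, holds.
  Kai: 1 of 6 neighbours ≥ 1, becomes infected.
Round 3 — checking thresholds:
  Ana: 2 of 4 neighbours < 3, holds.
  Ben: 2 of 8 neighbours ≥ 2, becomes infected.
  Dee: 1 of 5 neighbours < 2, holds.
  Eli: 1 of 6 neighbours < 6, holds.
  Ivy: 2 of 5 neighbours < 5, holds.
  Jo: 2 of 7 neighbours < 7, holds.
Round 4 — checking thresholds:
  Ana: 2 of 4 neighbours < 3, holds.
  Dee: 2 of 5 neighbours ≥ 2, becomes infected.
  Eli: 2 of 6 neighbours < 6, holds.
  Ivy: 3 of 5 neighbours < 5, holds.
  Jo: 2 of 7 neighbours < 7, holds.
  Mo: 1 of 5 neighbours ≥ 1, becomes infected.
  Nia: 1 of 3 neighbours < 2, holds.
  Pia: 1 of 3 neighbours < 3, holds.
Round 5 — checking thresholds:
  Ana: 4 of 4 neighbours ≥ 3, becomes infected.
  Eli: 2 of 6 neighbours < 6, holds.
  Ivy: 3 of 5 neighbours < 5, holds.
  Jo: 4 of 7 neighbours < 7, holds.
  Nia: 2 of 3 neighbours ≥ 2, becomes infected.
  Pia: 1 of 3 neighbours < 3, holds.
Round 6 — no new infections; cascade stops.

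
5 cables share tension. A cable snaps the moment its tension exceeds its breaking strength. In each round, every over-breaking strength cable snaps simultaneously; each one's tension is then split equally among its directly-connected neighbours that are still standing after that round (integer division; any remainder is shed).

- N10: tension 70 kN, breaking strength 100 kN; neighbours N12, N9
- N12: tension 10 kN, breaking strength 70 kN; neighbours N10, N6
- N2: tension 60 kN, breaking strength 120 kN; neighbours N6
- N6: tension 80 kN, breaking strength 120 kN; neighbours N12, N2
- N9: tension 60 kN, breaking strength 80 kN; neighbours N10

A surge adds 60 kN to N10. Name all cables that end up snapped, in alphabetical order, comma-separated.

Round 1 — N10 at 130 > 100. N10 snaps.
  N10 sheds 130 kN to N12, N9: 65 each.
    N12: 10+65 = 75 > 70
    N9: 60+65 = 125 > 80
Round 2 — N12, N9 snap.
  N12 sheds 75 kN to N6: 75 each.
    N6: 80+75 = 155 > 120
  N9 sheds 125 kN: no online neighbours, lost.
Round 3 — N6 snaps.
  N6 sheds 155 kN to N2: 155 each.
    N2: 60+155 = 215 > 120
Round 4 — N2 snaps.
  N2 sheds 215 kN: no online neighbours, lost.
No further breaks.

N10, N12, N2, N6, N9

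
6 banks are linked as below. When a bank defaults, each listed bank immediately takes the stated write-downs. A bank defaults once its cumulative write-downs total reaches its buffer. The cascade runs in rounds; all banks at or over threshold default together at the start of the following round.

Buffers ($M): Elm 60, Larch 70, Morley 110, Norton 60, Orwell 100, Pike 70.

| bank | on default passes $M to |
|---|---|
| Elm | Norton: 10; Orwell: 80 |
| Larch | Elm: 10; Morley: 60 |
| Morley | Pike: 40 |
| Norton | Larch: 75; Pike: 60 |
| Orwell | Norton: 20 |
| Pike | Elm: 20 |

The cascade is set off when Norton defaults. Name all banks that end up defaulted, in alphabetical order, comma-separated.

Round 1 — Norton defaults (initial).
  Larch: +75 → 75 ≥ 70
  Pike: +60 → 60 < 70
Round 2 — Larch defaults.
  Elm: +10 → 10 < 60
  Morley: +60 → 60 < 110
No further defaults.

Larch, Norton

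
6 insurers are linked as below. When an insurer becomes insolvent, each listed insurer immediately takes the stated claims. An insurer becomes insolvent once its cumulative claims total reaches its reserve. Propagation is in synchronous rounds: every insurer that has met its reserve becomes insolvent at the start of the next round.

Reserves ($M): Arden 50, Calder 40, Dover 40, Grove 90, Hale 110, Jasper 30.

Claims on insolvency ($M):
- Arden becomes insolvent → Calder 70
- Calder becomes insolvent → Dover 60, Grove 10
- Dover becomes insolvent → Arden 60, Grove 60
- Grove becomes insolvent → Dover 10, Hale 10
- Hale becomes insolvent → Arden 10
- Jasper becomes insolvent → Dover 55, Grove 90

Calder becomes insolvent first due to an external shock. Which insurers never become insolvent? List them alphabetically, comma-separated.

Grove, Hale, Jasper

Round 1 — Calder becomes insolvent (initial).
  Dover: +60 → 60 ≥ 40
  Grove: +10 → 10 < 90
Round 2 — Dover becomes insolvent.
  Arden: +60 → 60 ≥ 50
  Grove: +60 → 70 < 90
Round 3 — Arden becomes insolvent.
No further insolvencies.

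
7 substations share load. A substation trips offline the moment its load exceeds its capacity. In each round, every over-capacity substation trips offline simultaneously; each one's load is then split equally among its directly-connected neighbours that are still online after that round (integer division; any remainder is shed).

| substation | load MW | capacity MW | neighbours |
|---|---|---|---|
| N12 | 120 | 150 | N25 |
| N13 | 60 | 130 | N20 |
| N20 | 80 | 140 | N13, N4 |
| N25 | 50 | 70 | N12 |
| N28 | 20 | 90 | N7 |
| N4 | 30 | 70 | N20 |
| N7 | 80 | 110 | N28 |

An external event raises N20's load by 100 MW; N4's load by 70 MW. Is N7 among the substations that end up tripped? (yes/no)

Round 1 — N20 at 180 > 140; N4 at 100 > 70. N20, N4 trip offline.
  N20 sheds 180 MW to N13: 180 each.
    N13: 60+180 = 240 > 130
  N4 sheds 100 MW: no online neighbours, lost.
Round 2 — N13 trips offline.
  N13 sheds 240 MW: no online neighbours, lost.
No further trips.

no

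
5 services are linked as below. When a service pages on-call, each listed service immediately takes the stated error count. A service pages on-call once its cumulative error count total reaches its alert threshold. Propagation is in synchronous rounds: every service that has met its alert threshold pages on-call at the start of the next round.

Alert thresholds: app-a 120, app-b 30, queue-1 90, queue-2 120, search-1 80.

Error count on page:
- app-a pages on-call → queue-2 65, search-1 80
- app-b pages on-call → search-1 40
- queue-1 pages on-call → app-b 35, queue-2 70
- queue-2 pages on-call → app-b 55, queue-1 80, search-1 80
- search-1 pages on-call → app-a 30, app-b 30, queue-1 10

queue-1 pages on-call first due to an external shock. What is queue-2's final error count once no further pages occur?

70

Round 1 — queue-1 pages on-call (initial).
  app-b: +35 → 35 ≥ 30
  queue-2: +70 → 70 < 120
Round 2 — app-b pages on-call.
  search-1: +40 → 40 < 80
No further pages.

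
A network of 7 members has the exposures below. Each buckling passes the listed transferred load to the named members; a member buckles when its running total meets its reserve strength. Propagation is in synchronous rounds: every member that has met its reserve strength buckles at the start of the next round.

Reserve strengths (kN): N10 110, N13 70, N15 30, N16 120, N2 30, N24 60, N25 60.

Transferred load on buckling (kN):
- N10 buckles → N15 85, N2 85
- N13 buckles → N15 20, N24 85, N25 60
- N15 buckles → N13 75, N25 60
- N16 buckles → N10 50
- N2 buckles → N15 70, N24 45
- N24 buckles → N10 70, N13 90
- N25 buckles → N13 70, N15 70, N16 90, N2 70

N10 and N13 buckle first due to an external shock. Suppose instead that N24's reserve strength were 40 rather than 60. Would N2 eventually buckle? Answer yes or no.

With N24's reserve strength at 40:
Round 1 — N10, N13 buckle (initial).
  N15: +85+20 → 105 ≥ 30
  N2: +85 → 85 ≥ 30
  N24: +85 → 85 ≥ 40
  N25: +60 → 60 ≥ 60
Round 2 — N15, N2, N24, N25 buckle.
  N16: +90 → 90 < 120
No further bucklings.

yes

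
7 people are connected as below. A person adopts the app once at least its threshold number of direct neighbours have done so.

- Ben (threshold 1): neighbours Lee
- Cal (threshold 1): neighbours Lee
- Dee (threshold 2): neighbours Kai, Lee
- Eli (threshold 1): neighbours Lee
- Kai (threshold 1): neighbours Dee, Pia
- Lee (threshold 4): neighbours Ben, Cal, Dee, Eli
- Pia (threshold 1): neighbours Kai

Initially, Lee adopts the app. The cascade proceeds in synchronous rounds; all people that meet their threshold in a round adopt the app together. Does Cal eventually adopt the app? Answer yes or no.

Round 1 — Lee adopts the app (initial).
Round 2 — checking thresholds:
  Ben: 1 of 1 neighbours ≥ 1, adopts the app.
  Cal: 1 of 1 neighbours ≥ 1, adopts the app.
  Dee: 1 of 2 neighbours < 2, not yet.
  Eli: 1 of 1 neighbours ≥ 1, adopts the app.
Round 3 — no new adoptions; cascade stops.

yes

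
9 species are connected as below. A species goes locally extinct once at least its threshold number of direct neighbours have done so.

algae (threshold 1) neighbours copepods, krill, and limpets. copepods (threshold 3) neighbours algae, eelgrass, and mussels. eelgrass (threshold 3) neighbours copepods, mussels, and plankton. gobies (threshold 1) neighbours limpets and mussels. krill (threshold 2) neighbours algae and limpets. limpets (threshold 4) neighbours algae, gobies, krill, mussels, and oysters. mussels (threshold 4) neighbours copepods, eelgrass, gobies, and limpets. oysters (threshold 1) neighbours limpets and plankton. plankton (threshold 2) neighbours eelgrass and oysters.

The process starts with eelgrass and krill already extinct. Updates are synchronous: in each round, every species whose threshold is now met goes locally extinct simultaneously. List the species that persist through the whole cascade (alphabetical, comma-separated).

copepods, gobies, limpets, mussels, oysters, plankton

Round 1 — eelgrass, krill go locally extinct (initial).
Round 2 — checking thresholds:
  algae: 1 of 3 neighbours ≥ 1, goes locally extinct.
  copepods: 1 of 3 neighbours < 3, not yet.
  limpets: 1 of 5 neighbours < 4, not yet.
  mussels: 1 of 4 neighbours < 4, not yet.
  plankton: 1 of 2 neighbours < 2, not yet.
Round 3 — no new extinctions; cascade stops.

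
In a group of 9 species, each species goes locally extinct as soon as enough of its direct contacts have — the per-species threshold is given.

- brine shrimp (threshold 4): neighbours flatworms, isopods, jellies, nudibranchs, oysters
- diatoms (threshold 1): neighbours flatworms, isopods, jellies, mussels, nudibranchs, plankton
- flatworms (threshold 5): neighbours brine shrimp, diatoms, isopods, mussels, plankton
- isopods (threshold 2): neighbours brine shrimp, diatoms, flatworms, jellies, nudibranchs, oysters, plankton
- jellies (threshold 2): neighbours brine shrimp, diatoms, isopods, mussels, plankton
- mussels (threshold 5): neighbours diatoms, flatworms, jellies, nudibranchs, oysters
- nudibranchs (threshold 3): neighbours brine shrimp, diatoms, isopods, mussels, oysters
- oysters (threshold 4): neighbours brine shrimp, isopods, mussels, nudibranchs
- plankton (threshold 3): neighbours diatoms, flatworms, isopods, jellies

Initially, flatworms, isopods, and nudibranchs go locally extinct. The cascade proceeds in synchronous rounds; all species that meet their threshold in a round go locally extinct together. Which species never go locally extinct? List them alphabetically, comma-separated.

Round 1 — flatworms, isopods, nudibranchs go locally extinct (initial).
Round 2 — checking thresholds:
  brine shrimp: 3 of 5 neighbours < 4, holds.
  diatoms: 3 of 6 neighbours ≥ 1, goes locally extinct.
  jellies: 1 of 5 neighbours < 2, holds.
  mussels: 2 of 5 neighbours < 5, holds.
  oysters: 2 of 4 neighbours < 4, holds.
  plankton: 2 of 4 neighbours < 3, holds.
Round 3 — checking thresholds:
  brine shrimp: 3 of 5 neighbours < 4, holds.
  jellies: 2 of 5 neighbours ≥ 2, goes locally extinct.
  mussels: 3 of 5 neighbours < 5, holds.
  oysters: 2 of 4 neighbours < 4, holds.
  plankton: 3 of 4 neighbours ≥ 3, goes locally extinct.
Round 4 — checking thresholds:
  brine shrimp: 4 of 5 neighbours ≥ 4, goes locally extinct.
  mussels: 4 of 5 neighbours < 5, holds.
  oysters: 2 of 4 neighbours < 4, holds.
Round 5 — no new extinctions; cascade stops.

mussels, oysters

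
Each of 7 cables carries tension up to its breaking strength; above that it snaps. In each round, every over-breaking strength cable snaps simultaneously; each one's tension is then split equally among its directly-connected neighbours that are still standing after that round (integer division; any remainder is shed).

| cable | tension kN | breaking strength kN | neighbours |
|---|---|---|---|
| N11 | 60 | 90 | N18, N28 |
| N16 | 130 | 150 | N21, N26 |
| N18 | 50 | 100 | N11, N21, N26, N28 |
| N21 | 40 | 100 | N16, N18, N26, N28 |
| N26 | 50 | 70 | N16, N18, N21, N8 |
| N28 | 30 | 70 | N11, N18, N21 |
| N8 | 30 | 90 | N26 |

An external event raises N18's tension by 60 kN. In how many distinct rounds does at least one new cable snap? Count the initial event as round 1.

6

Round 1 — N18 at 110 > 100. N18 snaps.
  N18 sheds 110 kN to N11, N21, N26, N28: 27 each (2 lost).
    N11: 60+27 = 87 ≤ 90
    N21: 40+27 = 67 ≤ 100
    N26: 50+27 = 77 > 70
    N28: 30+27 = 57 ≤ 70
Round 2 — N26 snaps.
  N26 sheds 77 kN to N16, N21, N8: 25 each (2 lost).
    N16: 130+25 = 155 > 150
    N21: 67+25 = 92 ≤ 100
    N8: 30+25 = 55 ≤ 90
Round 3 — N16 snaps.
  N16 sheds 155 kN to N21: 155 each.
    N21: 92+155 = 247 > 100
Round 4 — N21 snaps.
  N21 sheds 247 kN to N28: 247 each.
    N28: 57+247 = 304 > 70
Round 5 — N28 snaps.
  N28 sheds 304 kN to N11: 304 each.
    N11: 87+304 = 391 > 90
Round 6 — N11 snaps.
  N11 sheds 391 kN: no online neighbours, lost.
No further breaks.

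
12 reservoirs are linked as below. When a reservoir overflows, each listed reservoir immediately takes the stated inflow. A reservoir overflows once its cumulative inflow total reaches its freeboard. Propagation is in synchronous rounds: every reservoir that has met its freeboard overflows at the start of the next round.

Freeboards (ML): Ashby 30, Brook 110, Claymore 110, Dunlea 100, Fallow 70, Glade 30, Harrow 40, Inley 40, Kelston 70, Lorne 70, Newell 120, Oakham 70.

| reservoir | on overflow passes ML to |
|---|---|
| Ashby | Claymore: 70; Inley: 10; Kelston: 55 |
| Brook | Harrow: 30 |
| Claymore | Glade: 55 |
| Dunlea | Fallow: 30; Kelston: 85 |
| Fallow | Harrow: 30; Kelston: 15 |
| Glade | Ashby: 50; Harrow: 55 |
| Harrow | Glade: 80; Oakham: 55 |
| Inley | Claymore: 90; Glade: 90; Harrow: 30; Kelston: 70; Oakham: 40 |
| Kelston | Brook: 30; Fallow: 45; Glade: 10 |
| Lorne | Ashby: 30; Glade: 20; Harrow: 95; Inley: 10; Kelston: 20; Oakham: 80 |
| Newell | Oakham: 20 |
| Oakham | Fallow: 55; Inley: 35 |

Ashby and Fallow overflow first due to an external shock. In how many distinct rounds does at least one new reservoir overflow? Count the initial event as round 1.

2

Round 1 — Ashby, Fallow overflow (initial).
  Claymore: +70 → 70 < 110
  Harrow: +30 → 30 < 40
  Inley: +10 → 10 < 40
  Kelston: +55+15 → 70 ≥ 70
Round 2 — Kelston overflows.
  Brook: +30 → 30 < 110
  Glade: +10 → 10 < 30
No further overflows.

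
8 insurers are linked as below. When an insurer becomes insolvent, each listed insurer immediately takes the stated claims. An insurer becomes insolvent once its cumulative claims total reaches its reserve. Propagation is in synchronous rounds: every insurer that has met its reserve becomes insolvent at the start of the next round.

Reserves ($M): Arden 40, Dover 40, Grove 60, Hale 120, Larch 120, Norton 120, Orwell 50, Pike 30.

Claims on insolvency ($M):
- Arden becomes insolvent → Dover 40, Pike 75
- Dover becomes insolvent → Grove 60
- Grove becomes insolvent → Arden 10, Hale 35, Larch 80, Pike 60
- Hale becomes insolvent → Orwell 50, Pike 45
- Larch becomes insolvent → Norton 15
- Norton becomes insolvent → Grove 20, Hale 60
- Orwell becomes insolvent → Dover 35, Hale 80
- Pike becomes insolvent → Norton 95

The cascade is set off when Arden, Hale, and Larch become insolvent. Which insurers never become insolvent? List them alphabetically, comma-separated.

Round 1 — Arden, Hale, Larch become insolvent (initial).
  Dover: +40 → 40 ≥ 40
  Norton: +15 → 15 < 120
  Orwell: +50 → 50 ≥ 50
  Pike: +75+45 → 120 ≥ 30
Round 2 — Dover, Orwell, Pike become insolvent.
  Grove: +60 → 60 ≥ 60
  Norton: +95 → 110 < 120
Round 3 — Grove becomes insolvent.
No further insolvencies.

Norton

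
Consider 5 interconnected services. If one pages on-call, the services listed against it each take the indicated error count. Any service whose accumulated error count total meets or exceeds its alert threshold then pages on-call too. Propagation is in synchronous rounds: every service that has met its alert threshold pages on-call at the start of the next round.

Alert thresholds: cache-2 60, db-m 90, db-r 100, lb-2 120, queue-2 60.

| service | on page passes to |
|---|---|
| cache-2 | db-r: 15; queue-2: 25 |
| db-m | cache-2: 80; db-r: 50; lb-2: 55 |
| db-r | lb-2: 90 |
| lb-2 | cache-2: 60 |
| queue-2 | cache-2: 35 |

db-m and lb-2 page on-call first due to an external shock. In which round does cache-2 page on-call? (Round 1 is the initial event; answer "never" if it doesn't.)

2

Round 1 — db-m, lb-2 page on-call (initial).
  cache-2: +80+60 → 140 ≥ 60
  db-r: +50 → 50 < 100
Round 2 — cache-2 pages on-call.
  db-r: +15 → 65 < 100
  queue-2: +25 → 25 < 60
No further pages.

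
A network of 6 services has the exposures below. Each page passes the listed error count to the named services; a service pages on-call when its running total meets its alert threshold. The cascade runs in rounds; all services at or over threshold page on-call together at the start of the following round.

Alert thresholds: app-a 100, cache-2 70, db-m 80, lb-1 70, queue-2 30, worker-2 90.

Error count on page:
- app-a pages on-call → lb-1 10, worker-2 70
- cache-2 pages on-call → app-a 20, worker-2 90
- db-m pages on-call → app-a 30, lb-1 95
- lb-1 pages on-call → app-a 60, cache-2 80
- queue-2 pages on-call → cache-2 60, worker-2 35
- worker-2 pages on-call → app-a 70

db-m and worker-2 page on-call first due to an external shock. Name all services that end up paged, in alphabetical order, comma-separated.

Round 1 — db-m, worker-2 page on-call (initial).
  app-a: +30+70 → 100 ≥ 100
  lb-1: +95 → 95 ≥ 70
Round 2 — app-a, lb-1 page on-call.
  cache-2: +80 → 80 ≥ 70
Round 3 — cache-2 pages on-call.
No further pages.

app-a, cache-2, db-m, lb-1, worker-2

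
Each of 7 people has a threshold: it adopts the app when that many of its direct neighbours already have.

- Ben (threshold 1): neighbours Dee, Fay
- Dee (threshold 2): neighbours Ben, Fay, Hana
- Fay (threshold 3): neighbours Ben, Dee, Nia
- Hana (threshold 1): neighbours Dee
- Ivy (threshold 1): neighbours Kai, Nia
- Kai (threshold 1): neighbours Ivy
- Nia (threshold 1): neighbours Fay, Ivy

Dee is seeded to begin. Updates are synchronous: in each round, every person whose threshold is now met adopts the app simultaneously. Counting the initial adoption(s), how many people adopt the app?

Round 1 — Dee adopts the app (initial).
Round 2 — checking thresholds:
  Ben: 1 of 2 neighbours ≥ 1, adopts the app.
  Fay: 1 of 3 neighbours < 3, not yet.
  Hana: 1 of 1 neighbours ≥ 1, adopts the app.
Round 3 — no new adoptions; cascade stops.

3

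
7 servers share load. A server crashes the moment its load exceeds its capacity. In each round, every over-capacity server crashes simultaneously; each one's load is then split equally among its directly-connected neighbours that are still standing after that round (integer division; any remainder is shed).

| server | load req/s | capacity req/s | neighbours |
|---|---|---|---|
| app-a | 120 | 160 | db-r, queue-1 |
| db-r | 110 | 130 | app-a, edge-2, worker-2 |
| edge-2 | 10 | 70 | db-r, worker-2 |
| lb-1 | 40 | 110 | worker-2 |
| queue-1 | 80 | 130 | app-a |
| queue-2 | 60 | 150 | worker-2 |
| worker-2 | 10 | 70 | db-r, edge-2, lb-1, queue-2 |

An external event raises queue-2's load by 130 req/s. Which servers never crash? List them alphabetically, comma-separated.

Round 1 — queue-2 at 190 > 150. queue-2 crashes.
  queue-2 sheds 190 req/s to worker-2: 190 each.
    worker-2: 10+190 = 200 > 70
Round 2 — worker-2 crashes.
  worker-2 sheds 200 req/s to db-r, edge-2, lb-1: 66 each (2 lost).
    db-r: 110+66 = 176 > 130
    edge-2: 10+66 = 76 > 70
    lb-1: 40+66 = 106 ≤ 110
Round 3 — db-r, edge-2 crash.
  db-r sheds 176 req/s to app-a: 176 each.
    app-a: 120+176 = 296 > 160
  edge-2 sheds 76 req/s: no online neighbours, lost.
Round 4 — app-a crashes.
  app-a sheds 296 req/s to queue-1: 296 each.
    queue-1: 80+296 = 376 > 130
Round 5 — queue-1 crashes.
  queue-1 sheds 376 req/s: no online neighbours, lost.
No further crashes.

lb-1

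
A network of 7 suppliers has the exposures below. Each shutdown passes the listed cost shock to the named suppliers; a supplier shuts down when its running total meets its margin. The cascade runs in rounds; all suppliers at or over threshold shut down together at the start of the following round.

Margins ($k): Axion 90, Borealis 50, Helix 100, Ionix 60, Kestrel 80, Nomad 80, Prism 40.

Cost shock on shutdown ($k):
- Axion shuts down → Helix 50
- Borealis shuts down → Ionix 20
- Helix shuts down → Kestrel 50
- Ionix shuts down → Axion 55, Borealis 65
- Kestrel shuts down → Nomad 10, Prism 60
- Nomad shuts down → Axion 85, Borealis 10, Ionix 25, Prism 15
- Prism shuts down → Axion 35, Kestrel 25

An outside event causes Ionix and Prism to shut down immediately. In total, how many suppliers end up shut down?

4

Round 1 — Ionix, Prism shut down (initial).
  Axion: +55+35 → 90 ≥ 90
  Borealis: +65 → 65 ≥ 50
  Kestrel: +25 → 25 < 80
Round 2 — Axion, Borealis shut down.
  Helix: +50 → 50 < 100
No further shutdowns.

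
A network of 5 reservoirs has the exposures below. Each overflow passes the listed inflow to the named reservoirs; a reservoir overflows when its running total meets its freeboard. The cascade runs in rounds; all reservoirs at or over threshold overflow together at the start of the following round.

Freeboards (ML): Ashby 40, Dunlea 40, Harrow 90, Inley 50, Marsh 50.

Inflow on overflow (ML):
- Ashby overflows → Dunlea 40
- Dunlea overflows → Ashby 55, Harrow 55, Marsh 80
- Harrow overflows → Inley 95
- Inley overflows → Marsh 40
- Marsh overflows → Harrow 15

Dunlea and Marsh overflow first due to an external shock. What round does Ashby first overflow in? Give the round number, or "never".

Round 1 — Dunlea, Marsh overflow (initial).
  Ashby: +55 → 55 ≥ 40
  Harrow: +55+15 → 70 < 90
Round 2 — Ashby overflows.
No further overflows.

2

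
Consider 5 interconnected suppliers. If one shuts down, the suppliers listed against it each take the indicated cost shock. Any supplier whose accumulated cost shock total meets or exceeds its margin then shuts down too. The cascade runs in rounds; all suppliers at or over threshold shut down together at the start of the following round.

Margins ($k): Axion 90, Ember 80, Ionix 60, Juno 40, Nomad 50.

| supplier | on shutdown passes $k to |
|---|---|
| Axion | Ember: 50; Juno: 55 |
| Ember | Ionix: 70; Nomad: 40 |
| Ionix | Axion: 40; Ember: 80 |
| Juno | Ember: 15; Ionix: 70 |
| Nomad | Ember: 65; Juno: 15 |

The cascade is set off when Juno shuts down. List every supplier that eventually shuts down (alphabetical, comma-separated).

Ember, Ionix, Juno

Round 1 — Juno shuts down (initial).
  Ember: +15 → 15 < 80
  Ionix: +70 → 70 ≥ 60
Round 2 — Ionix shuts down.
  Axion: +40 → 40 < 90
  Ember: +80 → 95 ≥ 80
Round 3 — Ember shuts down.
  Nomad: +40 → 40 < 50
No further shutdowns.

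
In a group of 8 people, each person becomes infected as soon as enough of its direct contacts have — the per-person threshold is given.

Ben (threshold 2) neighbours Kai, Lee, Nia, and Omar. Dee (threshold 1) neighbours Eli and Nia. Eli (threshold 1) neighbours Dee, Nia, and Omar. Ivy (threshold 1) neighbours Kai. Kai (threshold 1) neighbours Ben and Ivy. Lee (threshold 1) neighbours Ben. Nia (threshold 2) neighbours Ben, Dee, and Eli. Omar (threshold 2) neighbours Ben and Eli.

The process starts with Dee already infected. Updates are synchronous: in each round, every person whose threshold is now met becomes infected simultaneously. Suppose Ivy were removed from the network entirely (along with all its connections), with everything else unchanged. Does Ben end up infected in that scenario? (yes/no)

With Ivy removed:
Round 1 — Dee becomes infected (initial).
Round 2 — checking thresholds:
  Eli: 1 of 3 neighbours ≥ 1, becomes infected.
  Nia: 1 of 3 neighbours < 2, not yet.
Round 3 — checking thresholds:
  Nia: 2 of 3 neighbours ≥ 2, becomes infected.
  Omar: 1 of 2 neighbours < 2, not yet.
Round 4 — no new infections; cascade stops.

no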